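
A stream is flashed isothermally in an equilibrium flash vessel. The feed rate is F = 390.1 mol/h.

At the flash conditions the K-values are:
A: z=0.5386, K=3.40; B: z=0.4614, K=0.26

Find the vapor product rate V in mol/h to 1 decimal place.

V = 208.9 mol/h

Material balance + equilibrium reduce to Σ zᵢ(Kᵢ−1)/(1+ψ(Kᵢ−1)) = 0.
Check two-phase: ΣzᵢKᵢ = 1.9512 > 1 and Σzᵢ/Kᵢ = 1.9330 > 1, so g(0) = 0.9512 > 0 and g(1) = -0.9330 < 0.
Newton–Raphson from ψ = 0.45:
  ψ = 0.4500: g = 0.10956, g' = -1.2850 → ψ = 0.5353
  ψ = 0.5353: g = 0.00042, g' = -1.2872 → ψ = 0.5356
Converged at ψ = 0.5356.
Then V = ψ·F = 0.5356·390.1 = 208.9 mol/h and L = F − V = 181.2 mol/h.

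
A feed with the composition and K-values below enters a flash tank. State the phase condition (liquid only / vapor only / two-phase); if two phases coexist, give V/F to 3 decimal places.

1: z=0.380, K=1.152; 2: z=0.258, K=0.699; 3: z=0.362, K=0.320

liquid only

ΣzᵢKᵢ = 0.734; Σzᵢ/Kᵢ = 1.830.
Since ΣzᵢKᵢ < 1 the mixture is below its bubble point — single liquid phase.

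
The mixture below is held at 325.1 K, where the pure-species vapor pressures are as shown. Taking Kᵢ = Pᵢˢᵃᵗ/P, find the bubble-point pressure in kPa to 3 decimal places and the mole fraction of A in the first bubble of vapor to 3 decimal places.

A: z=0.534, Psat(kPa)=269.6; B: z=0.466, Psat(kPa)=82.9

Pbub = 182.598 kPa, y_A = 0.788

At the bubble point ψ → 0, so ΣzᵢKᵢ = 1 with Kᵢ = Pᵢˢᵃᵗ/P ⇒ P = ΣzᵢPᵢˢᵃᵗ.
P = 0.534·269.6 + 0.466·82.9 = 182.598 kPa
yᵢ = zᵢPᵢˢᵃᵗ/P ⇒ y_A = 0.534·269.6/182.598 = 0.788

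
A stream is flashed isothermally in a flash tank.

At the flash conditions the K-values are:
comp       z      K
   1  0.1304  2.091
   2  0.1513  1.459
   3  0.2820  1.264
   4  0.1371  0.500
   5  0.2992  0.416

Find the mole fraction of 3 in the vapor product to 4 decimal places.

y_3 = 0.3447

Rachford–Rice: g(V/F) = Σ zᵢ(Kᵢ−1)/(1+V/F(Kᵢ−1)) = 0.
g(0) = ΣzᵢKᵢ − 1 = 0.0429 and g(1) = 1 − Σzᵢ/Kᵢ = -0.3826, so a root lies in (0, 1).
Iterate (Newton) starting at V/F = 0.5:
  V/F = 0.5000: g = -0.12390, g' = -0.3659 → V/F = 0.1614
  V/F = 0.1614: g = -0.01046, g' = -0.3229 → V/F = 0.1290
  V/F = 0.1290: g = 0.00002, g' = -0.3246 → V/F = 0.1291
Converged at V/F = 0.1291.
Compositions from xᵢ = zᵢ/(1+V/F(Kᵢ−1)), yᵢ = Kᵢxᵢ:
  1: x = 0.1143, y = 0.2390
  2: x = 0.1428, y = 0.2084
  3: x = 0.2727, y = 0.3447
  4: x = 0.1466, y = 0.0733
  5: x = 0.3236, y = 0.1346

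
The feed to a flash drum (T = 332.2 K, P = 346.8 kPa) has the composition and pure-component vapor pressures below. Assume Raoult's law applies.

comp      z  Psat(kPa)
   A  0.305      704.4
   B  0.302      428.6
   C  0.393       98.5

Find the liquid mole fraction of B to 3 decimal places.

x_B = 0.288

Raoult's law: Kᵢ = Pᵢˢᵃᵗ/P = Pᵢˢᵃᵗ/346.8.
  K_A = 704.4/346.8 = 2.03114, K_B = 428.6/346.8 = 1.23587, K_C = 98.5/346.8 = 0.28403
Material balance + equilibrium reduce to Σ zᵢ(Kᵢ−1)/(1+ψ(Kᵢ−1)) = 0.
Feasibility: ΣzᵢKᵢ = 1.104, Σzᵢ/Kᵢ = 1.778 — both > 1, two phases present.
Newton iteration, ψ⁰ = 0.5:
  ψ = 0.500: g = -0.1670, g' = -0.643 → ψ = 0.240
  ψ = 0.240: g = -0.0204, g' = -0.517 → ψ = 0.201
Converged at ψ = 0.201.
Compositions from xᵢ = zᵢ/(1+ψ(Kᵢ−1)), yᵢ = Kᵢxᵢ:
  A: x = 0.253, y = 0.513
  B: x = 0.288, y = 0.356
  C: x = 0.459, y = 0.130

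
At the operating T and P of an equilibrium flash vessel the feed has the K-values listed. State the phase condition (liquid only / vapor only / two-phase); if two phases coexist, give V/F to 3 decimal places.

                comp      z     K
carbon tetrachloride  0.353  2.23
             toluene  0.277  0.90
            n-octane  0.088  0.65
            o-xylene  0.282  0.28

two-phase, V/F = 0.291

ΣzᵢKᵢ = 1.173; Σzᵢ/Kᵢ = 1.609.
Both exceed 1, so a two-phase solution exists.
Newton–Raphson from ψ = 0.63:
  ψ = 0.630: g = -0.1960, g' = -0.680 → ψ = 0.342
  ψ = 0.342: g = -0.0273, g' = -0.539 → ψ = 0.291
Converged at ψ = 0.291.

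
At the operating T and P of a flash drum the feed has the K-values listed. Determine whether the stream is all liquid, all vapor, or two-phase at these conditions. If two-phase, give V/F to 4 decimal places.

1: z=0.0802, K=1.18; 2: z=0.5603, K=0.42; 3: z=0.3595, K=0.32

ΣzᵢKᵢ = 0.4450; Σzᵢ/Kᵢ = 2.5255.
Since ΣzᵢKᵢ < 1 the mixture is below its bubble point — single liquid phase.

all liquid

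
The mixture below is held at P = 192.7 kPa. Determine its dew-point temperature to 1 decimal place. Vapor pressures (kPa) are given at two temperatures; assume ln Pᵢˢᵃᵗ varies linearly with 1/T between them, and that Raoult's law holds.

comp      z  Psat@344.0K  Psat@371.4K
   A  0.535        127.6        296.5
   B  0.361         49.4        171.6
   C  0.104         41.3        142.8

Dew-point temperature: Σzᵢ·P/Pᵢˢᵃᵗ(T) = 1. Interpolate ln Pᵢˢᵃᵗ = aᵢ + bᵢ/T.
  T = 344.0 K: ΣzᵢP/Pᵢˢᵃᵗ = 2.7014
  T = 371.4 K: ΣzᵢP/Pᵢˢᵃᵗ = 0.8934
  T = 357.7 K: ΣzᵢP/Pᵢˢᵃᵗ = 1.5141
  T = 364.5 K: ΣzᵢP/Pᵢˢᵃᵗ = 1.1583
  T = 367.9 K: ΣzᵢP/Pᵢˢᵃᵗ = 1.0177
  T = 369.6 K: ΣzᵢP/Pᵢˢᵃᵗ = 0.9550
Interpolating between 367.9 K and 369.6 K gives T ≈ 368.4 K.

T = 368.4 K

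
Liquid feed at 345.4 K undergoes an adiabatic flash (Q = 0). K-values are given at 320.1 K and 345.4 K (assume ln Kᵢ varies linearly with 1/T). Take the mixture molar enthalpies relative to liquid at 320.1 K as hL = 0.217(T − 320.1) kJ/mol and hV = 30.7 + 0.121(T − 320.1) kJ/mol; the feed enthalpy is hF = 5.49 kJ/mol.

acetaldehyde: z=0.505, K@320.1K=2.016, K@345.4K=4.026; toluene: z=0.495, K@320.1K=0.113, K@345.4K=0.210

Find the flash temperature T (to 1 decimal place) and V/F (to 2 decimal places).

T = 323.0 K, V/F = 0.16

Adiabatic flash: solve Rachford–Rice at each trial T, then check hF = ψ·hV(T) + (1−ψ)·hL(T).
  T = 320.1 K: K = (2.016, 0.113), RR gives ψ = 0.082, H_out = 2.521 kJ/mol
  T = 345.4 K: K = (4.026, 0.210), RR gives ψ = 0.476, H_out = 18.938 kJ/mol
  T = 332.8 K: K = (2.891, 0.156), RR gives ψ = 0.337, H_out = 12.678 kJ/mol
  T = 326.5 K: K = (2.426, 0.133), RR gives ψ = 0.236, H_out = 8.476 kJ/mol
  T = 323.3 K: K = (2.214, 0.123), RR gives ψ = 0.168, H_out = 5.795 kJ/mol
  T = 321.7 K: K = (2.113, 0.118), RR gives ψ = 0.128, H_out = 4.248 kJ/mol
Linear interpolation between T = 321.7 (H_out = 4.248) and T = 323.3 (H_out = 5.795) on hF = 5.49 gives T ≈ 323.0 K, at which ψ = 0.16.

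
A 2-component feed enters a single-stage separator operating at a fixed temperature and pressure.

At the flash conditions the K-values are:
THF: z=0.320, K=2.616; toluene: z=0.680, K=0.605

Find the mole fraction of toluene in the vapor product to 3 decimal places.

y_toluene = 0.486

Rachford–Rice: g(V/F) = Σ zᵢ(Kᵢ−1)/(1+V/F(Kᵢ−1)) = 0.
g(0) = ΣzᵢKᵢ − 1 = 0.249 and g(1) = 1 − Σzᵢ/Kᵢ = -0.246, so a root lies in (0, 1).
Binary case is linear: z₁(K₁−1)(1+V/F(K₂−1)) + z₂(K₂−1)(1+V/F(K₁−1)) = 0
⇒ V/F = [z₁(K₁−1)+z₂(K₂−1)] / [−(K₁−1)(K₂−1)] = 0.2485/0.6383 = 0.389
Compositions from xᵢ = zᵢ/(1+V/F(Kᵢ−1)), yᵢ = Kᵢxᵢ:
  THF: x = 0.196, y = 0.514
  toluene: x = 0.804, y = 0.486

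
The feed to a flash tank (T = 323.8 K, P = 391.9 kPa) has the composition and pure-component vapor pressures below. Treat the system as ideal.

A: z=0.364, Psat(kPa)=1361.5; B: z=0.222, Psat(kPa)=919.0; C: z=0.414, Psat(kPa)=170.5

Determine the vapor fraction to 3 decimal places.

ψ = 0.825

Raoult's law: Kᵢ = Pᵢˢᵃᵗ/P = Pᵢˢᵃᵗ/391.9.
  K_A = 1361.5/391.9 = 3.47410, K_B = 919.0/391.9 = 2.34499, K_C = 170.5/391.9 = 0.43506
Let ψ = V/F and solve Σ zᵢ(Kᵢ−1)/(1+ψ(Kᵢ−1)) = 0.
Feasibility: ΣzᵢKᵢ = 1.965, Σzᵢ/Kᵢ = 1.151 — both > 1, two phases present.
Newton iteration, ψ⁰ = 0.52:
  ψ = 0.520: g = 0.2384, g' = -0.830 → ψ = 0.807
  ψ = 0.807: g = 0.0137, g' = -0.787 → ψ = 0.825
Converged at ψ = 0.825.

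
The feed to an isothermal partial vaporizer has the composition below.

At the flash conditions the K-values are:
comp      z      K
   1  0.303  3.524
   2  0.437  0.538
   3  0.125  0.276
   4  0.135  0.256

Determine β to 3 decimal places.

β = 0.256

Rachford–Rice: g(β) = Σ zᵢ(Kᵢ−1)/(1+β(Kᵢ−1)) = 0.
Feasibility: ΣzᵢKᵢ = 1.372, Σzᵢ/Kᵢ = 1.878 — both > 1, two phases present.
Newton iteration, β⁰ = 0.5:
  β = 0.500: g = -0.2262, g' = -0.885 → β = 0.244
  β = 0.244: g = 0.0126, g' = -1.065 → β = 0.256
Converged at β = 0.256.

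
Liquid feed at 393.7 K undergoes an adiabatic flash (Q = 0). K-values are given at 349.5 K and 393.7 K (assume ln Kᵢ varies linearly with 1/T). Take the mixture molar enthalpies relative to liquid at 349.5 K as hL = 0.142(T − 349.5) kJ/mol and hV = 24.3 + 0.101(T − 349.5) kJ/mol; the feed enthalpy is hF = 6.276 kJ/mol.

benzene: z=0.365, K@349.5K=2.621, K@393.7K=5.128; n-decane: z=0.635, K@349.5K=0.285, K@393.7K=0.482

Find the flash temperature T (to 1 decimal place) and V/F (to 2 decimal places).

Adiabatic flash: solve Rachford–Rice at each trial T, then check hF = ψ·hV(T) + (1−ψ)·hL(T).
  T = 349.5 K: K = (2.621, 0.285), RR gives ψ = 0.119, H_out = 2.886 kJ/mol
  T = 393.7 K: K = (5.128, 0.482), RR gives ψ = 0.551, H_out = 18.663 kJ/mol
  T = 371.6 K: K = (3.740, 0.376), RR gives ψ = 0.354, H_out = 11.411 kJ/mol
  T = 360.6 K: K = (3.151, 0.329), RR gives ψ = 0.249, H_out = 7.509 kJ/mol
  T = 355.1 K: K = (2.880, 0.307), RR gives ψ = 0.189, H_out = 5.340 kJ/mol
  T = 357.9 K: K = (3.016, 0.318), RR gives ψ = 0.220, H_out = 6.469 kJ/mol
  T = 356.5 K: K = (2.947, 0.312), RR gives ψ = 0.205, H_out = 5.912 kJ/mol
Linear interpolation between T = 356.5 (H_out = 5.912) and T = 357.9 (H_out = 6.469) on hF = 6.276 gives T ≈ 357.4 K, at which ψ = 0.21.

T = 357.4 K, V/F = 0.21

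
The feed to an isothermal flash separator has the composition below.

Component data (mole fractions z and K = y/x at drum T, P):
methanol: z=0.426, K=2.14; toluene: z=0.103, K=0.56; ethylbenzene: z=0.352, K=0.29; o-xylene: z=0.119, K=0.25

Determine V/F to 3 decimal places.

Rachford–Rice: g(V/F) = Σ zᵢ(Kᵢ−1)/(1+V/F(Kᵢ−1)) = 0.
Check two-phase: ΣzᵢKᵢ = 1.101 > 1 and Σzᵢ/Kᵢ = 2.073 > 1, so g(0) = 0.101 > 0 and g(1) = -1.073 < 0.
Iterate (Newton) starting at V/F = 0.5:
  V/F = 0.500: g = -0.2791, g' = -0.855 → V/F = 0.174
  V/F = 0.174: g = -0.0314, g' = -0.728 → V/F = 0.131
Converged at V/F = 0.131.

V/F = 0.131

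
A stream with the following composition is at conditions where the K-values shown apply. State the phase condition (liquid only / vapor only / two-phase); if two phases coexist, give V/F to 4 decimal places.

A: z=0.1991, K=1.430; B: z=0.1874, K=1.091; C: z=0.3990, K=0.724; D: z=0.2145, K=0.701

ΣzᵢKᵢ = 0.9284; Σzᵢ/Kᵢ = 1.1681.
Since ΣzᵢKᵢ < 1 the mixture is below its bubble point — single liquid phase.

liquid only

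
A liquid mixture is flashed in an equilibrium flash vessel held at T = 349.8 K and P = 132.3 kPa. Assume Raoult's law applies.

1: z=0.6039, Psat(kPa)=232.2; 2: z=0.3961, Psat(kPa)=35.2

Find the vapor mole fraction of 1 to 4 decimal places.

y_1 = 0.8651

Raoult's law: Kᵢ = Pᵢˢᵃᵗ/P = Pᵢˢᵃᵗ/132.3.
  K_1 = 232.2/132.3 = 1.755102, K_2 = 35.2/132.3 = 0.266062
Rachford–Rice: g(V/F) = Σ zᵢ(Kᵢ−1)/(1+V/F(Kᵢ−1)) = 0.
g(0) = ΣzᵢKᵢ − 1 = 0.1653 and g(1) = 1 − Σzᵢ/Kᵢ = -0.8328, so a root lies in (0, 1).
Newton–Raphson from V/F = 0.5:
  V/F = 0.5000: g = -0.12821, g' = -0.7139 → V/F = 0.3204
  V/F = 0.3204: g = -0.01292, g' = -0.5880 → V/F = 0.2984
  V/F = 0.2984: g = -0.00010, g' = -0.5792 → V/F = 0.2983
Converged at V/F = 0.2983.
Compositions from xᵢ = zᵢ/(1+V/F(Kᵢ−1)), yᵢ = Kᵢxᵢ:
  1: x = 0.4929, y = 0.8651
  2: x = 0.5071, y = 0.1349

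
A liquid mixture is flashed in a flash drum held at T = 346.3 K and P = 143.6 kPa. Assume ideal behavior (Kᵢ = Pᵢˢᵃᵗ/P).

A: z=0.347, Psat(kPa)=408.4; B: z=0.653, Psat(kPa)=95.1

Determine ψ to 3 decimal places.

ψ = 0.673

Raoult's law: Kᵢ = Pᵢˢᵃᵗ/P = Pᵢˢᵃᵗ/143.6.
  K_A = 408.4/143.6 = 2.84401, K_B = 95.1/143.6 = 0.66226
Rachford–Rice: g(ψ) = Σ zᵢ(Kᵢ−1)/(1+ψ(Kᵢ−1)) = 0.
g(0) = ΣzᵢKᵢ − 1 = 0.419 and g(1) = 1 − Σzᵢ/Kᵢ = -0.108, so a root lies in (0, 1).
Newton iteration, ψ⁰ = 0.5:
  ψ = 0.500: g = 0.0676, g' = -0.427 → ψ = 0.658
  ψ = 0.658: g = 0.0055, g' = -0.364 → ψ = 0.673
Converged at ψ = 0.673.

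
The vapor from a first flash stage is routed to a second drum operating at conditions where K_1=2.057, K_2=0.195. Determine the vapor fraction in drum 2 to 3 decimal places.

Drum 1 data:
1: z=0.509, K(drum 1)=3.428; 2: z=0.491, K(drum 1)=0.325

Drum 1:
Material balance + equilibrium reduce to Σ zᵢ(Kᵢ−1)/(1+ψ₁(Kᵢ−1)) = 0.
g(0) = ΣzᵢKᵢ − 1 = 0.904 and g(1) = 1 − Σzᵢ/Kᵢ = -0.659, so a root lies in (0, 1).
Iterate (Newton) starting at ψ₁ = 0.5:
  ψ₁ = 0.500: g = 0.0579, g' = -1.122 → ψ₁ = 0.552
Converged at ψ₁ = 0.552.
Drum-1 compositions:
  1: x = 0.218, y = 0.746
  2: x = 0.782, y = 0.254
Drum-2 feed = drum-1 vapor: z₂ = (0.7457, 0.2543).
Drum 2:
Iterate (Newton) starting at ψ₂ = 0.5:
  ψ₂ = 0.500: g = 0.1731, g' = -0.818 → ψ₂ = 0.712
  ψ₂ = 0.712: g = -0.0293, g' = -1.174 → ψ₂ = 0.687
  ψ₂ = 0.687: g = -0.0009, g' = -1.103 → ψ₂ = 0.686
Converged at ψ₂ = 0.686.
  1: x = 0.432, y = 0.889
  2: x = 0.568, y = 0.111

V/F (drum 2) = 0.686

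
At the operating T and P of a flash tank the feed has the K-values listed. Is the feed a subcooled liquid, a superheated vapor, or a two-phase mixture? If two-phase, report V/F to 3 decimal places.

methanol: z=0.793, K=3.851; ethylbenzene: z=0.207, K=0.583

superheated vapor

ΣzᵢKᵢ = 3.175; Σzᵢ/Kᵢ = 0.561.
Since Σzᵢ/Kᵢ < 1 the mixture is above its dew point — single vapor phase.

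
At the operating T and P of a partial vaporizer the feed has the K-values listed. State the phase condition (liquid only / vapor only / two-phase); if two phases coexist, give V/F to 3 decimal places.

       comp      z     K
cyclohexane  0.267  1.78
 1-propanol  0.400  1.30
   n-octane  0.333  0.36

two-phase, V/F = 0.343

ΣzᵢKᵢ = 1.115; Σzᵢ/Kᵢ = 1.383.
Both exceed 1, so a two-phase solution exists.
Let ψ = V/F and solve Σ zᵢ(Kᵢ−1)/(1+ψ(Kᵢ−1)) = 0.
Newton iteration, ψ⁰ = 0.34:
  ψ = 0.340: g = 0.0011, g' = -0.354 → ψ = 0.343
Converged at ψ = 0.343.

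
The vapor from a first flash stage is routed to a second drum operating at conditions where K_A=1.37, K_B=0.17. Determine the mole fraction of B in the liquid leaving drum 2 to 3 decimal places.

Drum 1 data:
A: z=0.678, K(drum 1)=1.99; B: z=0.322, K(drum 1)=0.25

Drum 1:
Let ψ₁ = V/F and solve Σ zᵢ(Kᵢ−1)/(1+ψ₁(Kᵢ−1)) = 0.
Check two-phase: ΣzᵢKᵢ = 1.430 > 1 and Σzᵢ/Kᵢ = 1.629 > 1, so g(0) = 0.430 > 0 and g(1) = -0.629 < 0.
Binary case is linear: z₁(K₁−1)(1+ψ₁(K₂−1)) + z₂(K₂−1)(1+ψ₁(K₁−1)) = 0
⇒ ψ₁ = [z₁(K₁−1)+z₂(K₂−1)] / [−(K₁−1)(K₂−1)] = 0.4297/0.7425 = 0.579
Drum-1 compositions:
  A: x = 0.431, y = 0.858
  B: x = 0.569, y = 0.142
Drum-2 feed = drum-1 vapor: z₂ = (0.8578, 0.1422).
Drum 2:
Iterate (Newton) starting at ψ₂ = 0.5:
  ψ₂ = 0.500: g = 0.0660, g' = -0.370 → ψ₂ = 0.678
  ψ₂ = 0.678: g = -0.0165, g' = -0.588 → ψ₂ = 0.650
  ψ₂ = 0.650: g = -0.0007, g' = -0.539 → ψ₂ = 0.649
Converged at ψ₂ = 0.649.
  A: x = 0.692, y = 0.948
  B: x = 0.308, y = 0.052

x_B (drum 2) = 0.308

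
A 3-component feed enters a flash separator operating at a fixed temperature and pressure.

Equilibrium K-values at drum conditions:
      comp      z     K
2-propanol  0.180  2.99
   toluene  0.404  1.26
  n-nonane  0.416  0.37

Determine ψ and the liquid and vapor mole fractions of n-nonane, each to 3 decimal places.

ψ = 0.297, x_n-nonane = 0.512, y_n-nonane = 0.189

Iterate (Newton) starting at ψ = 0.5:
  ψ = 0.500: g = -0.1101, g' = -0.552 → ψ = 0.301
  ψ = 0.301: g = -0.0018, g' = -0.554 → ψ = 0.297
Converged at ψ = 0.297.
Compositions from xᵢ = zᵢ/(1+ψ(Kᵢ−1)), yᵢ = Kᵢxᵢ:
  2-propanol: x = 0.113, y = 0.338
  toluene: x = 0.375, y = 0.472
  n-nonane: x = 0.512, y = 0.189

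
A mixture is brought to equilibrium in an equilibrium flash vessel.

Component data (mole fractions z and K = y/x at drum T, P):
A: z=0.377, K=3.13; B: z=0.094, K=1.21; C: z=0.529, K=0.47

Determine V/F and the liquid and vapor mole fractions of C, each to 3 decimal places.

Rachford–Rice: g(V/F) = Σ zᵢ(Kᵢ−1)/(1+V/F(Kᵢ−1)) = 0.
Feasibility: ΣzᵢKᵢ = 1.542, Σzᵢ/Kᵢ = 1.324 — both > 1, two phases present.
Newton iteration, V/F⁰ = 0.5:
  V/F = 0.500: g = 0.0253, g' = -0.680 → V/F = 0.537
  V/F = 0.537: g = 0.0003, g' = -0.666 → V/F = 0.538
Converged at V/F = 0.538.
Compositions from xᵢ = zᵢ/(1+V/F(Kᵢ−1)), yᵢ = Kᵢxᵢ:
  A: x = 0.176, y = 0.550
  B: x = 0.084, y = 0.102
  C: x = 0.740, y = 0.348

V/F = 0.538, x_C = 0.740, y_C = 0.348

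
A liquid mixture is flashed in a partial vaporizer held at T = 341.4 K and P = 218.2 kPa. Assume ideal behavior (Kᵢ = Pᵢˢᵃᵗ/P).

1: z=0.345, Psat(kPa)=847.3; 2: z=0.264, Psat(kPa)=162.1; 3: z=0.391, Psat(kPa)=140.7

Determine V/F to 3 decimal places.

Raoult's law: Kᵢ = Pᵢˢᵃᵗ/P = Pᵢˢᵃᵗ/218.2.
  K_1 = 847.3/218.2 = 3.88313, K_2 = 162.1/218.2 = 0.74290, K_3 = 140.7/218.2 = 0.64482
Rachford–Rice: g(V/F) = Σ zᵢ(Kᵢ−1)/(1+V/F(Kᵢ−1)) = 0.
Feasibility: ΣzᵢKᵢ = 1.788, Σzᵢ/Kᵢ = 1.051 — both > 1, two phases present.
Iterate (Newton) starting at V/F = 0.3:
  V/F = 0.300: g = 0.3044, g' = -0.907 → V/F = 0.636
  V/F = 0.636: g = 0.0906, g' = -0.465 → V/F = 0.831
  V/F = 0.831: g = 0.0097, g' = -0.376 → V/F = 0.856
  V/F = 0.856: g = 0.0001, g' = -0.369 → V/F = 0.857
Converged at V/F = 0.857.

V/F = 0.857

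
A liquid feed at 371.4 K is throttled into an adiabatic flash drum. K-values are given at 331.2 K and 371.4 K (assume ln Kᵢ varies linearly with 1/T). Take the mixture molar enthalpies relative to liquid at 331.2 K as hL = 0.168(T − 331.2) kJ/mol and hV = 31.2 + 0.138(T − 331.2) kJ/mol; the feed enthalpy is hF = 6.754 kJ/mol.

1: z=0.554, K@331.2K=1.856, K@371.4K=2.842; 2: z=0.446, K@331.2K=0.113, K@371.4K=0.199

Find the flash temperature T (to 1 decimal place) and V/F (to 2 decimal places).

T = 337.4 K, V/F = 0.18

Adiabatic flash: solve Rachford–Rice at each trial T, then check hF = ψ·hV(T) + (1−ψ)·hL(T).
  T = 331.2 K: K = (1.856, 0.113), RR gives ψ = 0.104, H_out = 3.231 kJ/mol
  T = 371.4 K: K = (2.842, 0.199), RR gives ψ = 0.450, H_out = 20.236 kJ/mol
  T = 351.3 K: K = (2.325, 0.152), RR gives ψ = 0.317, H_out = 13.075 kJ/mol
  T = 341.2 K: K = (2.083, 0.132), RR gives ψ = 0.226, H_out = 8.670 kJ/mol
  T = 336.2 K: K = (1.968, 0.122), RR gives ψ = 0.170, H_out = 6.127 kJ/mol
  T = 338.7 K: K = (2.025, 0.127), RR gives ψ = 0.199, H_out = 7.436 kJ/mol
  T = 337.4 K: K = (1.995, 0.124), RR gives ψ = 0.185, H_out = 6.766 kJ/mol
Linear interpolation between T = 336.2 (H_out = 6.127) and T = 337.4 (H_out = 6.766) on hF = 6.754 gives T ≈ 337.4 K, at which ψ = 0.18.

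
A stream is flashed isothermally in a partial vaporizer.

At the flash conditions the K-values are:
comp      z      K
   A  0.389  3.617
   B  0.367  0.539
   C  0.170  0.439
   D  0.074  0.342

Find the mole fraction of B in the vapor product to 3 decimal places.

y_B = 0.260

Material balance + equilibrium reduce to Σ zᵢ(Kᵢ−1)/(1+V/F(Kᵢ−1)) = 0.
g(0) = ΣzᵢKᵢ − 1 = 0.705 and g(1) = 1 − Σzᵢ/Kᵢ = -0.392, so a root lies in (0, 1).
Newton–Raphson from V/F = 0.5:
  V/F = 0.500: g = 0.0160, g' = -0.806 → V/F = 0.520
Converged at V/F = 0.520.
Compositions from xᵢ = zᵢ/(1+V/F(Kᵢ−1)), yᵢ = Kᵢxᵢ:
  A: x = 0.165, y = 0.596
  B: x = 0.483, y = 0.260
  C: x = 0.240, y = 0.105
  D: x = 0.112, y = 0.038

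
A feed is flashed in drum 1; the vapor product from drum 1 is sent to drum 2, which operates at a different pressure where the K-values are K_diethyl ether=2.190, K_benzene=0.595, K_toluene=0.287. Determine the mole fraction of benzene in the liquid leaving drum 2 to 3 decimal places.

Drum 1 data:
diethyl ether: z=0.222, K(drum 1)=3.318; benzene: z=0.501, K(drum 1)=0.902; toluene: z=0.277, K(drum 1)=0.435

x_benzene (drum 2) = 0.520

Drum 1:
Material balance + equilibrium reduce to Σ zᵢ(Kᵢ−1)/(1+ψ₁(Kᵢ−1)) = 0.
Check two-phase: ΣzᵢKᵢ = 1.309 > 1 and Σzᵢ/Kᵢ = 1.259 > 1, so g(0) = 0.309 > 0 and g(1) = -0.259 < 0.
Iterate (Newton) starting at ψ₁ = 0.62:
  ψ₁ = 0.620: g = -0.0820, g' = -0.416 → ψ₁ = 0.423
  ψ₁ = 0.423: g = 0.0031, g' = -0.462 → ψ₁ = 0.429
Converged at ψ₁ = 0.429.
Drum-1 compositions:
  diethyl ether: x = 0.111, y = 0.369
  benzene: x = 0.523, y = 0.472
  toluene: x = 0.366, y = 0.159
Drum-2 feed = drum-1 vapor: z₂ = (0.3692, 0.4718, 0.1591).
Drum 2:
Rachford–Rice: g(ψ₂) = Σ zᵢ(Kᵢ−1)/(1+ψ₂(Kᵢ−1)) = 0.
g(0) = ΣzᵢKᵢ − 1 = 0.135 and g(1) = 1 − Σzᵢ/Kᵢ = -0.516, so a root lies in (0, 1).
Newton–Raphson from ψ₂ = 0.5:
  ψ₂ = 0.500: g = -0.1404, g' = -0.522 → ψ₂ = 0.231
  ψ₂ = 0.231: g = -0.0021, g' = -0.532 → ψ₂ = 0.227
Converged at ψ₂ = 0.227.
  diethyl ether: x = 0.291, y = 0.636
  benzene: x = 0.520, y = 0.309
  toluene: x = 0.190, y = 0.054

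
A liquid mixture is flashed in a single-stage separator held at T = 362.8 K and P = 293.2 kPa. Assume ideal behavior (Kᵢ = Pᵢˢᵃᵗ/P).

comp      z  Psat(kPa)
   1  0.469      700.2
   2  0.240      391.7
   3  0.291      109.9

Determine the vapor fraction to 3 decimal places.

Raoult's law: Kᵢ = Pᵢˢᵃᵗ/P = Pᵢˢᵃᵗ/293.2.
  K_1 = 700.2/293.2 = 2.38813, K_2 = 391.7/293.2 = 1.33595, K_3 = 109.9/293.2 = 0.37483
Let ψ = V/F and solve Σ zᵢ(Kᵢ−1)/(1+ψ(Kᵢ−1)) = 0.
Check two-phase: ΣzᵢKᵢ = 1.550 > 1 and Σzᵢ/Kᵢ = 1.152 > 1, so g(0) = 0.550 > 0 and g(1) = -0.152 < 0.
Newton iteration, ψ⁰ = 0.53:
  ψ = 0.530: g = 0.1714, g' = -0.574 → ψ = 0.829
  ψ = 0.829: g = -0.0117, g' = -0.702 → ψ = 0.812
Converged at ψ = 0.812.

ψ = 0.812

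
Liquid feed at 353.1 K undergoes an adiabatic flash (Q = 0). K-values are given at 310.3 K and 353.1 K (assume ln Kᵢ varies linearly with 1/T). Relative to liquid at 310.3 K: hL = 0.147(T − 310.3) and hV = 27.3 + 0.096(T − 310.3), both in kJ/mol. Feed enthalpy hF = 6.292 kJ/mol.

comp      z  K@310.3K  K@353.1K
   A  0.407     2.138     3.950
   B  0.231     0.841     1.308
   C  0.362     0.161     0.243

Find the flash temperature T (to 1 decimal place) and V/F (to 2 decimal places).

T = 313.3 K, V/F = 0.22

Adiabatic flash: solve Rachford–Rice at each trial T, then check hF = ψ·hV(T) + (1−ψ)·hL(T).
  T = 310.3 K: K = (2.138, 0.841, 0.161), RR gives ψ = 0.165, H_out = 4.493 kJ/mol
  T = 353.1 K: K = (3.950, 1.308, 0.243), RR gives ψ = 0.593, H_out = 21.178 kJ/mol
  T = 331.7 K: K = (2.964, 1.064, 0.200), RR gives ψ = 0.437, H_out = 14.590 kJ/mol
  T = 321.0 K: K = (2.531, 0.950, 0.180), RR gives ψ = 0.325, H_out = 10.262 kJ/mol
  T = 315.6 K: K = (2.328, 0.894, 0.170), RR gives ψ = 0.252, H_out = 7.594 kJ/mol
  T = 313.0 K: K = (2.233, 0.868, 0.166), RR gives ψ = 0.212, H_out = 6.144 kJ/mol
  T = 314.3 K: K = (2.280, 0.881, 0.168), RR gives ψ = 0.232, H_out = 6.885 kJ/mol
Linear interpolation between T = 313.0 (H_out = 6.144) and T = 314.3 (H_out = 6.885) on hF = 6.292 gives T ≈ 313.3 K, at which ψ = 0.22.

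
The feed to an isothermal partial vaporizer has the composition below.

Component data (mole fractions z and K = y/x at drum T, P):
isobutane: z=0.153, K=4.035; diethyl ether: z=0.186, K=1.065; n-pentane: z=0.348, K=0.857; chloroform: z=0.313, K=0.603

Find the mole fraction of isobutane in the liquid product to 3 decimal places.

x_isobutane = 0.064

Rachford–Rice: g(V/F) = Σ zᵢ(Kᵢ−1)/(1+V/F(Kᵢ−1)) = 0.
Check two-phase: ΣzᵢKᵢ = 1.302 > 1 and Σzᵢ/Kᵢ = 1.138 > 1, so g(0) = 0.302 > 0 and g(1) = -0.138 < 0.
Newton iteration, V/F⁰ = 0.5:
  V/F = 0.500: g = -0.0125, g' = -0.308 → V/F = 0.460
  V/F = 0.460: g = 0.0004, g' = -0.328 → V/F = 0.461
Converged at V/F = 0.461.
Compositions from xᵢ = zᵢ/(1+V/F(Kᵢ−1)), yᵢ = Kᵢxᵢ:
  isobutane: x = 0.064, y = 0.257
  diethyl ether: x = 0.181, y = 0.192
  n-pentane: x = 0.373, y = 0.319
  chloroform: x = 0.383, y = 0.231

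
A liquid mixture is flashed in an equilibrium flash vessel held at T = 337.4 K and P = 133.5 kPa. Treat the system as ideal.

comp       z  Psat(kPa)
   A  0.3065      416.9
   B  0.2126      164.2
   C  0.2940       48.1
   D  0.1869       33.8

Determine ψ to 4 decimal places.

Raoult's law: Kᵢ = Pᵢˢᵃᵗ/P = Pᵢˢᵃᵗ/133.5.
  K_A = 416.9/133.5 = 3.122846, K_B = 164.2/133.5 = 1.229963, K_C = 48.1/133.5 = 0.360300, K_D = 33.8/133.5 = 0.253184
Material balance + equilibrium reduce to Σ zᵢ(Kᵢ−1)/(1+ψ(Kᵢ−1)) = 0.
Feasibility: ΣzᵢKᵢ = 1.3719, Σzᵢ/Kᵢ = 1.8252 — both > 1, two phases present.
Iterate (Newton) starting at ψ = 0.5:
  ψ = 0.5000: g = -0.13980, g' = -0.8597 → ψ = 0.3374
  ψ = 0.3374: g = -0.00194, g' = -0.8606 → ψ = 0.3351
Converged at ψ = 0.3351.

ψ = 0.3351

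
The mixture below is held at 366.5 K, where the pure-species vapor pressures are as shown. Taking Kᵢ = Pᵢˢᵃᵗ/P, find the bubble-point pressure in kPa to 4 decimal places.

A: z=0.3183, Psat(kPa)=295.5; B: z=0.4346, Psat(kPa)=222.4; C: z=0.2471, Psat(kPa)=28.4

At the bubble point ψ → 0, so ΣzᵢKᵢ = 1 with Kᵢ = Pᵢˢᵃᵗ/P ⇒ P = ΣzᵢPᵢˢᵃᵗ.
P = 0.3183·295.5 + 0.4346·222.4 + 0.2471·28.4 = 197.7303 kPa

Pbub = 197.7303 kPa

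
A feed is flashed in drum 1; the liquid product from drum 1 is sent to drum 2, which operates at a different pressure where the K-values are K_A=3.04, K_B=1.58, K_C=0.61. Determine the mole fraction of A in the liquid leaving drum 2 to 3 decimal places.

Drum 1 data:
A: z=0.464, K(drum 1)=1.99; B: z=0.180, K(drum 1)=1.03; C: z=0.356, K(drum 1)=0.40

Drum 1:
Iterate (Newton) starting at ψ₁ = 0.5:
  ψ₁ = 0.500: g = 0.0074, g' = -0.465 → ψ₁ = 0.516
Converged at ψ₁ = 0.516.
Drum-1 compositions:
  A: x = 0.307, y = 0.611
  B: x = 0.177, y = 0.183
  C: x = 0.516, y = 0.206
Drum-2 feed = drum-1 liquid: z₂ = (0.3071, 0.1773, 0.5156).
Drum 2:
Newton iteration, ψ₂⁰ = 0.5:
  ψ₂ = 0.500: g = 0.1401, g' = -0.470 → ψ₂ = 0.798
  ψ₂ = 0.798: g = 0.0168, g' = -0.378 → ψ₂ = 0.842
  ψ₂ = 0.842: g = 0.0001, g' = -0.374 → ψ₂ = 0.843
Converged at ψ₂ = 0.843.
  A: x = 0.113, y = 0.343
  B: x = 0.119, y = 0.188
  C: x = 0.768, y = 0.468

x_A (drum 2) = 0.113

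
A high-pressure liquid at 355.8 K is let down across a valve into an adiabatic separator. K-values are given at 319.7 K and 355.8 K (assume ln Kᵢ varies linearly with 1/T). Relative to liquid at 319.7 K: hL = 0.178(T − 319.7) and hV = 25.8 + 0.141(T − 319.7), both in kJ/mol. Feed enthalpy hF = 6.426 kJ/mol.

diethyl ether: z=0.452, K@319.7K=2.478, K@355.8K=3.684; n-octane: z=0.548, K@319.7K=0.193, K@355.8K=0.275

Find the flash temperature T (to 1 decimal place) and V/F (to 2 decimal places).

T = 323.6 K, V/F = 0.22

Adiabatic flash: solve Rachford–Rice at each trial T, then check hF = ψ·hV(T) + (1−ψ)·hL(T).
  T = 319.7 K: K = (2.478, 0.193), RR gives ψ = 0.189, H_out = 4.885 kJ/mol
  T = 355.8 K: K = (3.684, 0.275), RR gives ψ = 0.419, H_out = 16.683 kJ/mol
  T = 337.8 K: K = (3.055, 0.233), RR gives ψ = 0.322, H_out = 11.325 kJ/mol
  T = 328.8 K: K = (2.761, 0.213), RR gives ψ = 0.263, H_out = 8.313 kJ/mol
  T = 324.2 K: K = (2.616, 0.203), RR gives ψ = 0.228, H_out = 6.639 kJ/mol
  T = 321.9 K: K = (2.545, 0.198), RR gives ψ = 0.209, H_out = 5.758 kJ/mol
Linear interpolation between T = 321.9 (H_out = 5.758) and T = 324.2 (H_out = 6.639) on hF = 6.426 gives T ≈ 323.6 K, at which ψ = 0.22.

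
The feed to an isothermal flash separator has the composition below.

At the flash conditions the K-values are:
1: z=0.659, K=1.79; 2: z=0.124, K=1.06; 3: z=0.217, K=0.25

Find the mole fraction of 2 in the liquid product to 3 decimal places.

x_2 = 0.119

Rachford–Rice: g(V/F) = Σ zᵢ(Kᵢ−1)/(1+V/F(Kᵢ−1)) = 0.
Check two-phase: ΣzᵢKᵢ = 1.365 > 1 and Σzᵢ/Kᵢ = 1.353 > 1, so g(0) = 0.365 > 0 and g(1) = -0.353 < 0.
Iterate (Newton) starting at V/F = 0.5:
  V/F = 0.500: g = 0.1200, g' = -0.524 → V/F = 0.729
  V/F = 0.729: g = -0.0215, g' = -0.760 → V/F = 0.701
  V/F = 0.701: g = -0.0007, g' = -0.713 → V/F = 0.700
Converged at V/F = 0.700.
Compositions from xᵢ = zᵢ/(1+V/F(Kᵢ−1)), yᵢ = Kᵢxᵢ:
  1: x = 0.424, y = 0.760
  2: x = 0.119, y = 0.126
  3: x = 0.457, y = 0.114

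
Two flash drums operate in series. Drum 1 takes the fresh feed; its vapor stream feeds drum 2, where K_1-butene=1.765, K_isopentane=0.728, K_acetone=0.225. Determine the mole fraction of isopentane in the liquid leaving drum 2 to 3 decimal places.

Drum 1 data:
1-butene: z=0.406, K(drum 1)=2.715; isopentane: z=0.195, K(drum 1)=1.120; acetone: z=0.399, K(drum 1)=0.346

Drum 1:
Let ψ₁ = V/F and solve Σ zᵢ(Kᵢ−1)/(1+ψ₁(Kᵢ−1)) = 0.
Check two-phase: ΣzᵢKᵢ = 1.459 > 1 and Σzᵢ/Kᵢ = 1.477 > 1, so g(0) = 0.459 > 0 and g(1) = -0.477 < 0.
Newton iteration, ψ₁⁰ = 0.54:
  ψ₁ = 0.540: g = -0.0199, g' = -0.732 → ψ₁ = 0.513
Converged at ψ₁ = 0.513.
Drum-1 compositions:
  1-butene: x = 0.216, y = 0.587
  isopentane: x = 0.184, y = 0.206
  acetone: x = 0.600, y = 0.208
Drum-2 feed = drum-1 vapor: z₂ = (0.5866, 0.2057, 0.2077).
Drum 2:
Newton–Raphson from ψ₂ = 0.5:
  ψ₂ = 0.500: g = -0.0030, g' = -0.533 → ψ₂ = 0.494
Converged at ψ₂ = 0.494.
  1-butene: x = 0.426, y = 0.751
  isopentane: x = 0.238, y = 0.173
  acetone: x = 0.337, y = 0.076

x_isopentane (drum 2) = 0.238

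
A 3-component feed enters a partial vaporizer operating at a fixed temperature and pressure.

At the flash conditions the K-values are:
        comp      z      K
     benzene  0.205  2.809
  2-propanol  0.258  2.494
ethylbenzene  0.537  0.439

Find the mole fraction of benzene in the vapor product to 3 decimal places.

y_benzene = 0.304

Material balance + equilibrium reduce to Σ zᵢ(Kᵢ−1)/(1+V/F(Kᵢ−1)) = 0.
g(0) = ΣzᵢKᵢ − 1 = 0.455 and g(1) = 1 − Σzᵢ/Kᵢ = -0.400, so a root lies in (0, 1).
Newton iteration, V/F⁰ = 0.49:
  V/F = 0.490: g = 0.0037, g' = -0.702 → V/F = 0.495
Converged at V/F = 0.495.
Compositions from xᵢ = zᵢ/(1+V/F(Kᵢ−1)), yᵢ = Kᵢxᵢ:
  benzene: x = 0.108, y = 0.304
  2-propanol: x = 0.148, y = 0.370
  ethylbenzene: x = 0.744, y = 0.326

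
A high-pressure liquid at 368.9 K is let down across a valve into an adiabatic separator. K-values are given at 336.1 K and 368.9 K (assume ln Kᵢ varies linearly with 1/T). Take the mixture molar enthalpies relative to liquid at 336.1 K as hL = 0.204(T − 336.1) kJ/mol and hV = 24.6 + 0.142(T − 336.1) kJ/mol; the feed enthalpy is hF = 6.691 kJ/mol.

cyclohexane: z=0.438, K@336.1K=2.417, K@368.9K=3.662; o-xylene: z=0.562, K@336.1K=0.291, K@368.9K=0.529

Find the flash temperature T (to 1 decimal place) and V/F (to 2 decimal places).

Adiabatic flash: solve Rachford–Rice at each trial T, then check hF = ψ·hV(T) + (1−ψ)·hL(T).
  T = 336.1 K: K = (2.417, 0.291), RR gives ψ = 0.221, H_out = 5.441 kJ/mol
  T = 368.9 K: K = (3.662, 0.529), RR gives ψ = 0.719, H_out = 22.912 kJ/mol
  T = 352.5 K: K = (3.004, 0.398), RR gives ψ = 0.447, H_out = 13.886 kJ/mol
  T = 344.3 K: K = (2.702, 0.342), RR gives ψ = 0.335, H_out = 9.741 kJ/mol
  T = 340.2 K: K = (2.557, 0.316), RR gives ψ = 0.279, H_out = 7.629 kJ/mol
  T = 338.1 K: K = (2.485, 0.303), RR gives ψ = 0.250, H_out = 6.520 kJ/mol
Linear interpolation between T = 338.1 (H_out = 6.520) and T = 340.2 (H_out = 7.629) on hF = 6.691 gives T ≈ 338.4 K, at which ψ = 0.25.

T = 338.4 K, V/F = 0.25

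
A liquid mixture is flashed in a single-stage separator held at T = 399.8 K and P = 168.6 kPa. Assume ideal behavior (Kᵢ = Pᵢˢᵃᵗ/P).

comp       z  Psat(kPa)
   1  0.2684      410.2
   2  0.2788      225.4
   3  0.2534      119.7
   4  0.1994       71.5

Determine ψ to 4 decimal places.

ψ = 0.6556

Raoult's law: Kᵢ = Pᵢˢᵃᵗ/P = Pᵢˢᵃᵗ/168.6.
  K_1 = 410.2/168.6 = 2.432977, K_2 = 225.4/168.6 = 1.336892, K_3 = 119.7/168.6 = 0.709964, K_4 = 71.5/168.6 = 0.424081
Rachford–Rice: g(ψ) = Σ zᵢ(Kᵢ−1)/(1+ψ(Kᵢ−1)) = 0.
g(0) = ΣzᵢKᵢ − 1 = 0.2902 and g(1) = 1 − Σzᵢ/Kᵢ = -0.1460, so a root lies in (0, 1).
Newton–Raphson from ψ = 0.5:
  ψ = 0.5000: g = 0.05721, g' = -0.3698 → ψ = 0.6547
  ψ = 0.6547: g = 0.00033, g' = -0.3709 → ψ = 0.6556
Converged at ψ = 0.6556.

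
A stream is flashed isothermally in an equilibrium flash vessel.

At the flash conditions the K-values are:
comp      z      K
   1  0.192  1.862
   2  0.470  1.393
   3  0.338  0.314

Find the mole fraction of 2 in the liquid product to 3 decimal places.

x_2 = 0.419

Rachford–Rice: g(ψ) = Σ zᵢ(Kᵢ−1)/(1+ψ(Kᵢ−1)) = 0.
g(0) = ΣzᵢKᵢ − 1 = 0.118 and g(1) = 1 − Σzᵢ/Kᵢ = -0.517, so a root lies in (0, 1).
Newton–Raphson from ψ = 0.58:
  ψ = 0.580: g = -0.1243, g' = -0.550 → ψ = 0.354
  ψ = 0.354: g = -0.0173, g' = -0.417 → ψ = 0.313
  ψ = 0.313: g = -0.0003, g' = -0.404 → ψ = 0.312
Converged at ψ = 0.312.
Compositions from xᵢ = zᵢ/(1+ψ(Kᵢ−1)), yᵢ = Kᵢxᵢ:
  1: x = 0.151, y = 0.282
  2: x = 0.419, y = 0.583
  3: x = 0.430, y = 0.135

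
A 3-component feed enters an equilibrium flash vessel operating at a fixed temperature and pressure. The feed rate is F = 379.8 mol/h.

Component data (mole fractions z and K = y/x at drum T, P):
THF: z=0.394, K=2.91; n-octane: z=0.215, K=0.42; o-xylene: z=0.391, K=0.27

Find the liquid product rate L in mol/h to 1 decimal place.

L = 279.7 mol/h

Let ψ = V/F and solve Σ zᵢ(Kᵢ−1)/(1+ψ(Kᵢ−1)) = 0.
Check two-phase: ΣzᵢKᵢ = 1.342 > 1 and Σzᵢ/Kᵢ = 2.095 > 1, so g(0) = 0.342 > 0 and g(1) = -1.095 < 0.
Newton–Raphson from ψ = 0.57:
  ψ = 0.570: g = -0.3148, g' = -1.102 → ψ = 0.284
  ψ = 0.284: g = -0.0218, g' = -1.039 → ψ = 0.263
Converged at ψ = 0.263.
Then V = ψ·F = 0.2635·379.8 = 100.1 mol/h and L = F − V = 279.7 mol/h.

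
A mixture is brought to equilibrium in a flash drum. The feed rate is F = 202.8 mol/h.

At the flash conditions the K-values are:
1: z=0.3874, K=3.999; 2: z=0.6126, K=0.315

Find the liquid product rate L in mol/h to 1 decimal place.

Binary case is linear: z₁(K₁−1)(1+V/F(K₂−1)) + z₂(K₂−1)(1+V/F(K₁−1)) = 0
⇒ V/F = [z₁(K₁−1)+z₂(K₂−1)] / [−(K₁−1)(K₂−1)] = 0.74218/2.05432 = 0.3613
Then V = V/F·F = 0.3613·202.8 = 73.3 mol/h and L = F − V = 129.5 mol/h.

L = 129.5 mol/h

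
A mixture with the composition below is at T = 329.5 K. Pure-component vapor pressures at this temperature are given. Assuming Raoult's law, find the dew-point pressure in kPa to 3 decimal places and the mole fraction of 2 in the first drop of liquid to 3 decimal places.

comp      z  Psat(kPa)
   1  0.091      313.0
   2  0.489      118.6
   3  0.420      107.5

Pdew = 120.181 kPa, x_2 = 0.496

At the dew point ψ → 1, so Σzᵢ/Kᵢ = 1 with Kᵢ = Pᵢˢᵃᵗ/P ⇒ 1/P = Σzᵢ/Pᵢˢᵃᵗ.
1/P = 0.091/313.0 + 0.489/118.6 + 0.420/107.5 = 0.008321 ⇒ P = 120.181 kPa
xᵢ = zᵢP/Pᵢˢᵃᵗ ⇒ x_2 = 0.489·120.181/118.6 = 0.496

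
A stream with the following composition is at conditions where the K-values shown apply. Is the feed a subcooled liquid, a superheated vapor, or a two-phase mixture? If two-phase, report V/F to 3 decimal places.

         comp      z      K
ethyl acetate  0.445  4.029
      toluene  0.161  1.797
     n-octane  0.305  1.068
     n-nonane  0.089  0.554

ΣzᵢKᵢ = 2.457; Σzᵢ/Kᵢ = 0.646.
Since Σzᵢ/Kᵢ < 1 the mixture is above its dew point — single vapor phase.

superheated vapor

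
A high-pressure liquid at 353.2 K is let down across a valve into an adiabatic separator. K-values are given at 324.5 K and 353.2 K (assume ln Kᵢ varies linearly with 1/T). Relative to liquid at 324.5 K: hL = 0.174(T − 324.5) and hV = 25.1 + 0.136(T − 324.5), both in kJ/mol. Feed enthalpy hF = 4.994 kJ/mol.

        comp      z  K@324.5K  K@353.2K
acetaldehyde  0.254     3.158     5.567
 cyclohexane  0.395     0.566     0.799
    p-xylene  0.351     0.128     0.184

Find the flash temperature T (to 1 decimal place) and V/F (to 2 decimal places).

Adiabatic flash: solve Rachford–Rice at each trial T, then check hF = ψ·hV(T) + (1−ψ)·hL(T).
  T = 324.5 K: K = (3.158, 0.566, 0.128), RR gives ψ = 0.050, H_out = 1.245 kJ/mol
  T = 353.2 K: K = (5.567, 0.799, 0.184), RR gives ψ = 0.319, H_out = 12.655 kJ/mol
  T = 338.9 K: K = (4.248, 0.678, 0.155), RR gives ψ = 0.205, H_out = 7.540 kJ/mol
  T = 331.7 K: K = (3.674, 0.621, 0.141), RR gives ψ = 0.135, H_out = 4.606 kJ/mol
  T = 335.3 K: K = (3.954, 0.649, 0.148), RR gives ψ = 0.172, H_out = 6.115 kJ/mol
  T = 333.5 K: K = (3.812, 0.635, 0.144), RR gives ψ = 0.154, H_out = 5.372 kJ/mol
Linear interpolation between T = 331.7 (H_out = 4.606) and T = 333.5 (H_out = 5.372) on hF = 4.994 gives T ≈ 332.6 K, at which ψ = 0.14.

T = 332.6 K, V/F = 0.14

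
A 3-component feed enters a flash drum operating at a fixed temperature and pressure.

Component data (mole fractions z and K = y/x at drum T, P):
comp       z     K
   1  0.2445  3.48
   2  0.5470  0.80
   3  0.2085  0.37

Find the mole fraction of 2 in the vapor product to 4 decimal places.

y_2 = 0.4775

Rachford–Rice: g(V/F) = Σ zᵢ(Kᵢ−1)/(1+V/F(Kᵢ−1)) = 0.
Feasibility: ΣzᵢKᵢ = 1.3656, Σzᵢ/Kᵢ = 1.3175 — both > 1, two phases present.
Newton iteration, V/F⁰ = 0.49:
  V/F = 0.4900: g = -0.03757, g' = -0.5065 → V/F = 0.4158
  V/F = 0.4158: g = 0.00121, g' = -0.5424 → V/F = 0.4181
Converged at V/F = 0.4181.
Compositions from xᵢ = zᵢ/(1+V/F(Kᵢ−1)), yᵢ = Kᵢxᵢ:
  1: x = 0.1200, y = 0.4177
  2: x = 0.5969, y = 0.4775
  3: x = 0.2830, y = 0.1047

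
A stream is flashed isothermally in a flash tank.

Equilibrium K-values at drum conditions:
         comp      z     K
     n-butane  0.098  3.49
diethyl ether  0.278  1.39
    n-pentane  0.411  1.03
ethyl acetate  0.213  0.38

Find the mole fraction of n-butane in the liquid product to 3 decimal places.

x_n-butane = 0.041

Rachford–Rice: g(V/F) = Σ zᵢ(Kᵢ−1)/(1+V/F(Kᵢ−1)) = 0.
Feasibility: ΣzᵢKᵢ = 1.233, Σzᵢ/Kᵢ = 1.188 — both > 1, two phases present.
Newton iteration, V/F⁰ = 0.45:
  V/F = 0.450: g = 0.0363, g' = -0.324 → V/F = 0.562
Converged at V/F = 0.562.
Compositions from xᵢ = zᵢ/(1+V/F(Kᵢ−1)), yᵢ = Kᵢxᵢ:
  n-butane: x = 0.041, y = 0.143
  diethyl ether: x = 0.228, y = 0.317
  n-pentane: x = 0.404, y = 0.416
  ethyl acetate: x = 0.327, y = 0.124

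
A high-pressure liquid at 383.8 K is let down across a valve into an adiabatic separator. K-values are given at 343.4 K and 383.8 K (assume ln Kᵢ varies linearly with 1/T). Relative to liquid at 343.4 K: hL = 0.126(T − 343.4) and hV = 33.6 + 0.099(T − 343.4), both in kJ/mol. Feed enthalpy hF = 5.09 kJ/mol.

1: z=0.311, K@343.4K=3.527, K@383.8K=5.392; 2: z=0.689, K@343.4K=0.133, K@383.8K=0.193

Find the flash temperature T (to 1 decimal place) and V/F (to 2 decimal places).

T = 351.3 K, V/F = 0.12

Adiabatic flash: solve Rachford–Rice at each trial T, then check hF = ψ·hV(T) + (1−ψ)·hL(T).
  T = 343.4 K: K = (3.527, 0.133), RR gives ψ = 0.086, H_out = 2.891 kJ/mol
  T = 383.8 K: K = (5.392, 0.193), RR gives ψ = 0.229, H_out = 12.519 kJ/mol
  T = 363.6 K: K = (4.413, 0.162), RR gives ψ = 0.169, H_out = 8.137 kJ/mol
  T = 353.5 K: K = (3.958, 0.147), RR gives ψ = 0.132, H_out = 5.662 kJ/mol
  T = 348.4 K: K = (3.737, 0.140), RR gives ψ = 0.110, H_out = 4.307 kJ/mol
  T = 350.9 K: K = (3.844, 0.143), RR gives ψ = 0.121, H_out = 4.981 kJ/mol
  T = 352.2 K: K = (3.901, 0.145), RR gives ψ = 0.126, H_out = 5.324 kJ/mol
Linear interpolation between T = 350.9 (H_out = 4.981) and T = 352.2 (H_out = 5.324) on hF = 5.09 gives T ≈ 351.3 K, at which ψ = 0.12.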